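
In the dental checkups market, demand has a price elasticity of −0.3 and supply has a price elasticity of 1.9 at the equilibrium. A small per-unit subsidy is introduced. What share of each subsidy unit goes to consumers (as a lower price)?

For a small subsidy around the equilibrium, the benefit split depends on the relative slopes, which at a point are proportional to the elasticities.
Buyer share = εs/(εs + |εd|) = 1.9/(1.9 + 0.3) = 19/22; seller share = |εd|/(εs + |εd|) = 3/22.

Consumer share = 19/22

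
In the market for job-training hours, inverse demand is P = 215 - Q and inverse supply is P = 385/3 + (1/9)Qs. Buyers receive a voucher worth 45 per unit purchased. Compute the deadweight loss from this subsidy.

Deadweight loss = 911.25

Pre-subsidy: 215 - Q = 385/3 + (1/9)Q gives Q* = 78 and P* = 137.
With the rebate, buyers effectively pay Pb = Ps − 45, where Ps is the price sellers receive.
On the curves, Pb = 215 - Q and Ps = 385/3 + (1/9)Q; the wedge Ps − Pb = 45 gives 385/3 + (1/9)Q − (215 - Q) = 45, so Q' = 118.5.
Then Pb = 215 − 1·118.5 = 96.5 and Ps = 385/3 + (1/9)·118.5 = 141.5.
The subsidy expands output by 118.5 − 78 = 40.5 past the efficient level; on those units the gap between marginal cost and willingness to pay runs from 0 up to 45.
DWL = ½ × 45 × 40.5 = 911.25.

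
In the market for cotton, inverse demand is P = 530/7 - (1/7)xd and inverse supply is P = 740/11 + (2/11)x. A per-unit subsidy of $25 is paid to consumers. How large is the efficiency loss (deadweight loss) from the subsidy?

Pre-subsidy: 530/7 - (1/7)x = 740/11 + (2/11)x gives x* = 26 and P* = 72.
With the rebate, buyers effectively pay Pb = Ps − 25, where Ps is the price sellers receive.
On the curves, Pb = 530/7 - (1/7)x and Ps = 740/11 + (2/11)x; the wedge Ps − Pb = 25 gives 740/11 + (2/11)x − (530/7 - (1/7)x) = 25, so x' = 103.
Then Pb = 530/7 − (1/7)·103 = 61 and Ps = 740/11 + (2/11)·103 = 86.
The subsidy expands output by 103 − 26 = 77 past the efficient level; on those units the gap between marginal cost and willingness to pay runs from 0 up to 25.
DWL = ½ × 25 × 77 = 962.5.

Deadweight loss = $962.5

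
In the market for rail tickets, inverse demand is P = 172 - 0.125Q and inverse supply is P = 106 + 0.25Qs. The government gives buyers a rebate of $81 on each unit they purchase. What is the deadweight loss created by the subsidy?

Pre-subsidy: 172 - 0.125Q = 106 + 0.25Q gives Q* = 176 and P* = 150.
With the rebate, buyers effectively pay Pb = Ps − 81, where Ps is the price sellers receive.
On the curves, Pb = 172 - 0.125Q and Ps = 106 + 0.25Q; the wedge Ps − Pb = 81 gives 106 + 0.25Q − (172 - 0.125Q) = 81, so Q' = 392.
Then Pb = 172 − 0.125·392 = 123 and Ps = 106 + 0.25·392 = 204.
The subsidy expands output by 392 − 176 = 216 past the efficient level; on those units the gap between marginal cost and willingness to pay runs from 0 up to 81.
DWL = ½ × 81 × 216 = 8748.

Deadweight loss = $8748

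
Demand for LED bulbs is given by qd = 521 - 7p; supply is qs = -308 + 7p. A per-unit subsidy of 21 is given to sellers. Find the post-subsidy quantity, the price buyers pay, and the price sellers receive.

Pre-subsidy: 521 - 7p = -308 + 7p gives p* = 829/14, q* = 106.5.
With the subsidy, sellers receive ps = pb + 21 for each unit, where pb is the price buyers pay.
Supply in terms of pb becomes qs = -308 + 7(pb + 21) = -161 + 7pb. Setting this equal to demand: 521 - 7pb = -161 + 7pb, so pb = 341/7.
Sellers receive ps = 341/7 + 21 = 488/7; q' = 521 − 7·(341/7) = 180.

q' = 180; buyers pay 341/7; sellers receive 488/7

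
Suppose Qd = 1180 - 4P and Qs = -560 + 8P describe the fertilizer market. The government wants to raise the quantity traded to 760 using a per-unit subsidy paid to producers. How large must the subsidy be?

At Q = 760, invert demand for the buyer price: Pb = (1180 − 760)/4 = 105; invert supply for the seller price: Ps = (760 − (-560))/8 = 165.
The subsidy must fill the gap: s = Ps − Pb = 165 − 105 = 60.

Required subsidy s = 60 per unit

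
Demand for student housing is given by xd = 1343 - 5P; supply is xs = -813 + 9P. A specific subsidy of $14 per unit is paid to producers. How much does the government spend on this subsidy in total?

Pre-subsidy: 1343 - 5P = -813 + 9P gives P* = 154, x* = 573.
With the subsidy, sellers receive Ps = Pb + 14 for each unit, where Pb is the price buyers pay.
Supply in terms of Pb becomes xs = -813 + 9(Pb + 14) = -687 + 9Pb. Setting this equal to demand: 1343 - 5Pb = -687 + 9Pb, so Pb = 145.
Sellers receive Ps = 145 + 14 = 159; x' = 1343 − 5·145 = 618.
Government outlay = subsidy × quantity = 14 × 618 = 8652.

Government cost = $8652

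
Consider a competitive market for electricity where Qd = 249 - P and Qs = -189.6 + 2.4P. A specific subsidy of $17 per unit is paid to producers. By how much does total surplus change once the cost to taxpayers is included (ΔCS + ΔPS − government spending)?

Pre-subsidy: 249 - P = -189.6 + 2.4P gives P* = 129, Q* = 120.
With the subsidy, sellers receive Ps = Pb + 17 for each unit, where Pb is the price buyers pay.
Supply in terms of Pb becomes Qs = -189.6 + 2.4(Pb + 17) = -148.8 + 2.4Pb. Setting this equal to demand: 249 - Pb = -148.8 + 2.4Pb, so Pb = 117.
Sellers receive Ps = 117 + 17 = 134; Q' = 249 − 1·117 = 132.
ΔCS = ½(120 + 132)(129 − 117) = 1512; ΔPS = ½(120 + 132)(134 − 129) = 630.
Government spending = 17 × 132 = 2244.
Net change = 1512 + 630 − 2244 = -102. The loss equals the DWL triangle ½·17·12.

Net change in total surplus = -$102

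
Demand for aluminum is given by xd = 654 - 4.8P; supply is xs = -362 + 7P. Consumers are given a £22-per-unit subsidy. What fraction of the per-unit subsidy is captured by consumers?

Consumer share = 35/59

Pre-subsidy: 654 - 4.8P = -362 + 7P gives P* = 5080/59, x* = 14202/59.
With the rebate, buyers effectively pay Pb = Ps − 22, where Ps is the price sellers receive.
Demand in terms of Ps becomes xd = 654 − 4.8(Ps − 22) = 759.6 - 4.8Ps. Setting this equal to supply: 759.6 - 4.8Ps = -362 + 7Ps, so Ps = 5608/59.
Buyers pay Pb = 5608/59 − 22 = 4310/59; x' = -362 + 7·(5608/59) = 17898/59.
Buyers' price falls by P* − Pb = 5080/59 − 4310/59 = 770/59; sellers' price rises by Ps − P* = 5608/59 − 5080/59 = 528/59.
So consumers capture (770/59)/22 = 35/59 of each unit of subsidy.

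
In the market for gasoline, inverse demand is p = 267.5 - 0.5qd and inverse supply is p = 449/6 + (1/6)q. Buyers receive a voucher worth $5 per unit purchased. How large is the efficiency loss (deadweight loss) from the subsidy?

Deadweight loss = $18.75

Pre-subsidy: 267.5 - 0.5q = 449/6 + (1/6)q gives q* = 289 and p* = 123.
With the rebate, buyers effectively pay pb = ps − 5, where ps is the price sellers receive.
On the curves, pb = 267.5 - 0.5q and ps = 449/6 + (1/6)q; the wedge ps − pb = 5 gives 449/6 + (1/6)q − (267.5 - 0.5q) = 5, so q' = 296.5.
Then pb = 267.5 − 0.5·296.5 = 119.25 and ps = 449/6 + (1/6)·296.5 = 124.25.
The subsidy expands output by 296.5 − 289 = 7.5 past the efficient level; on those units the gap between marginal cost and willingness to pay runs from 0 up to 5.
DWL = ½ × 5 × 7.5 = 18.75.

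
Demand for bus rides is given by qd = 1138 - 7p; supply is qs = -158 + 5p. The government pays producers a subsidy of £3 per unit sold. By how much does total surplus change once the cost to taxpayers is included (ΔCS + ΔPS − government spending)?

Net change in total surplus = -£13.125

Pre-subsidy: 1138 - 7p = -158 + 5p gives p* = 108, q* = 382.
With the subsidy, sellers receive ps = pb + 3 for each unit, where pb is the price buyers pay.
Supply in terms of pb becomes qs = -158 + 5(pb + 3) = -143 + 5pb. Setting this equal to demand: 1138 - 7pb = -143 + 5pb, so pb = 106.75.
Sellers receive ps = 106.75 + 3 = 109.75; q' = 1138 − 7·106.75 = 390.75.
ΔCS = ½(382 + 390.75)(108 − 106.75) = 482.96875; ΔPS = ½(382 + 390.75)(109.75 − 108) = 676.15625.
Government spending = 3 × 390.75 = 1172.25.
Net change = 482.96875 + 676.15625 − 1172.25 = -13.125. The loss equals the DWL triangle ½·3·8.75.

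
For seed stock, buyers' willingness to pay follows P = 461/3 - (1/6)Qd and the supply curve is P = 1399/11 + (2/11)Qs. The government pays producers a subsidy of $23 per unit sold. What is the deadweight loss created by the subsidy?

Pre-subsidy: 461/3 - (1/6)Q = 1399/11 + (2/11)Q gives Q* = 76 and P* = 141.
With the subsidy, sellers receive Ps = Pb + 23 for each unit, where Pb is the price buyers pay.
On the curves, Pb = 461/3 - (1/6)Q and Ps = 1399/11 + (2/11)Q; the wedge Ps − Pb = 23 gives 1399/11 + (2/11)Q − (461/3 - (1/6)Q) = 23, so Q' = 142.
Then Pb = 461/3 − (1/6)·142 = 130 and Ps = 1399/11 + (2/11)·142 = 153.
The subsidy expands output by 142 − 76 = 66 past the efficient level; on those units the gap between marginal cost and willingness to pay runs from 0 up to 23.
DWL = ½ × 23 × 66 = 759.

Deadweight loss = $759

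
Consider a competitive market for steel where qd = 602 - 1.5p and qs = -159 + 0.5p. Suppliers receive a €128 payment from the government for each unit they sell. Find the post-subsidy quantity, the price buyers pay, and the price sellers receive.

q' = 79.25; buyers pay €348.5; sellers receive €476.5

Pre-subsidy: 602 - 1.5p = -159 + 0.5p gives p* = 380.5, q* = 31.25.
With the subsidy, sellers receive ps = pb + 128 for each unit, where pb is the price buyers pay.
Supply in terms of pb becomes qs = -159 + 0.5(pb + 128) = -95 + 0.5pb. Setting this equal to demand: 602 - 1.5pb = -95 + 0.5pb, so pb = 348.5.
Sellers receive ps = 348.5 + 128 = 476.5; q' = 602 − 1.5·348.5 = 79.25.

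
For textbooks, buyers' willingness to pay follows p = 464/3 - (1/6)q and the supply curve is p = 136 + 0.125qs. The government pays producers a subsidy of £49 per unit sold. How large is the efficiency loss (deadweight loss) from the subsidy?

Pre-subsidy: 464/3 - (1/6)q = 136 + 0.125q gives q* = 64 and p* = 144.
With the subsidy, sellers receive ps = pb + 49 for each unit, where pb is the price buyers pay.
On the curves, pb = 464/3 - (1/6)q and ps = 136 + 0.125q; the wedge ps − pb = 49 gives 136 + 0.125q − (464/3 - (1/6)q) = 49, so q' = 232.
Then pb = 464/3 − (1/6)·232 = 116 and ps = 136 + 0.125·232 = 165.
The subsidy expands output by 232 − 64 = 168 past the efficient level; on those units the gap between marginal cost and willingness to pay runs from 0 up to 49.
DWL = ½ × 49 × 168 = 4116.

Deadweight loss = £4116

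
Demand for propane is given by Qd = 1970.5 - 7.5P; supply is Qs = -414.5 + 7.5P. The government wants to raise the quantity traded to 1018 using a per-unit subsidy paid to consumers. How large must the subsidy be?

Required subsidy s = 64 per unit

At Q = 1018, invert demand for the buyer price: Pb = (1970.5 − 1018)/7.5 = 127; invert supply for the seller price: Ps = (1018 − (-414.5))/7.5 = 191.
The subsidy must fill the gap: s = Ps − Pb = 191 − 127 = 64.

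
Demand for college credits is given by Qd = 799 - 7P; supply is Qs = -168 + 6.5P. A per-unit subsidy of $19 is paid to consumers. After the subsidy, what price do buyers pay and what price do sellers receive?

Buyers pay 1687/27; sellers receive 2200/27

Pre-subsidy: 799 - 7P = -168 + 6.5P gives P* = 1934/27, Q* = 8035/27.
With the rebate, buyers effectively pay Pb = Ps − 19, where Ps is the price sellers receive.
Demand in terms of Ps becomes Qd = 799 − 7(Ps − 19) = 932 - 7Ps. Setting this equal to supply: 932 - 7Ps = -168 + 6.5Ps, so Ps = 2200/27.
Buyers pay Pb = 2200/27 − 19 = 1687/27; Q' = -168 + 6.5·(2200/27) = 9764/27.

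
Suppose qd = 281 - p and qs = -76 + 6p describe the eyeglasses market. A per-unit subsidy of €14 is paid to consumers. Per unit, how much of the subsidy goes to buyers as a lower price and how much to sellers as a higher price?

Buyers gain €12 per unit; sellers gain €2 per unit

Pre-subsidy: 281 - p = -76 + 6p gives p* = 51, q* = 230.
With the rebate, buyers effectively pay pb = ps − 14, where ps is the price sellers receive.
Demand in terms of ps becomes qd = 281 − 1(ps − 14) = 295 - ps. Setting this equal to supply: 295 - ps = -76 + 6ps, so ps = 53.
Buyers pay pb = 53 − 14 = 39; q' = -76 + 6·53 = 242.
Buyers' price falls by p* − pb = 51 − 39 = 12; sellers' price rises by ps − p* = 53 − 51 = 2.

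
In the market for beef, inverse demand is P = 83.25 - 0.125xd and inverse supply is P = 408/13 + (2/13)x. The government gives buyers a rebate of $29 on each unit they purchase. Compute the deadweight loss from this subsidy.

Deadweight loss = $1508

Pre-subsidy: 83.25 - 0.125x = 408/13 + (2/13)x gives x* = 186 and P* = 60.
With the rebate, buyers effectively pay Pb = Ps − 29, where Ps is the price sellers receive.
On the curves, Pb = 83.25 - 0.125x and Ps = 408/13 + (2/13)x; the wedge Ps − Pb = 29 gives 408/13 + (2/13)x − (83.25 - 0.125x) = 29, so x' = 290.
Then Pb = 83.25 − 0.125·290 = 47 and Ps = 408/13 + (2/13)·290 = 76.
The subsidy expands output by 290 − 186 = 104 past the efficient level; on those units the gap between marginal cost and willingness to pay runs from 0 up to 29.
DWL = ½ × 29 × 104 = 1508.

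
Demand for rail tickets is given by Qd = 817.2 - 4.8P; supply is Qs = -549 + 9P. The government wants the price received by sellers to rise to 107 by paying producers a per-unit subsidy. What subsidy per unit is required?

At a seller price of 107, quantity supplied is -549 + 9·107 = 414.
Buyers absorb 414 only when they pay Pb with 817.2 − 4.8·Pb = 414, i.e. Pb = 84.
s = Ps − Pb = 107 − 84 = 23.

Required subsidy s = 23 per unit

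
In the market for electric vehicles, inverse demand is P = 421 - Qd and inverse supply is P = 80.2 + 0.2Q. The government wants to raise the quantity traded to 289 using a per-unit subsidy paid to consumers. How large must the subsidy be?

At Q = 289, from the demand curve buyers pay Pb = 421 − 1·289 = 132; from the supply curve sellers need Ps = 80.2 + 0.2·289 = 138.
The subsidy must fill the gap: s = Ps − Pb = 138 − 132 = 6.

Required subsidy s = 6 per unit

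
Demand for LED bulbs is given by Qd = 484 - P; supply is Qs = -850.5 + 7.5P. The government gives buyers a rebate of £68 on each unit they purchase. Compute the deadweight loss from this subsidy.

Pre-subsidy: 484 - P = -850.5 + 7.5P gives P* = 157, Q* = 327.
With the rebate, buyers effectively pay Pb = Ps − 68, where Ps is the price sellers receive.
Demand in terms of Ps becomes Qd = 484 − 1(Ps − 68) = 552 - Ps. Setting this equal to supply: 552 - Ps = -850.5 + 7.5Ps, so Ps = 165.
Buyers pay Pb = 165 − 68 = 97; Q' = -850.5 + 7.5·165 = 387.
The subsidy expands output by 387 − 327 = 60 past the efficient level; on those units the gap between marginal cost and willingness to pay runs from 0 up to 68.
DWL = ½ × 68 × 60 = 2040.

Deadweight loss = £2040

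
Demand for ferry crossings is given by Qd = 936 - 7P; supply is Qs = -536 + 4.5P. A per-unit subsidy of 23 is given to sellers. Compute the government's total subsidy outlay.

Pre-subsidy: 936 - 7P = -536 + 4.5P gives P* = 128, Q* = 40.
With the subsidy, sellers receive Ps = Pb + 23 for each unit, where Pb is the price buyers pay.
Supply in terms of Pb becomes Qs = -536 + 4.5(Pb + 23) = -432.5 + 4.5Pb. Setting this equal to demand: 936 - 7Pb = -432.5 + 4.5Pb, so Pb = 119.
Sellers receive Ps = 119 + 23 = 142; Q' = 936 − 7·119 = 103.
Government outlay = subsidy × quantity = 23 × 103 = 2369.

Government cost = 2369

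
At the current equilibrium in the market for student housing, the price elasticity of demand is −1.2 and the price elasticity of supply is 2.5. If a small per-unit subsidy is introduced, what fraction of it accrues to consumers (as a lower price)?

Consumer share = 25/37

For a small subsidy around the equilibrium, the benefit split depends on the relative slopes, which at a point are proportional to the elasticities.
Buyer share = εs/(εs + |εd|) = 2.5/(2.5 + 1.2) = 25/37; seller share = |εd|/(εs + |εd|) = 12/37.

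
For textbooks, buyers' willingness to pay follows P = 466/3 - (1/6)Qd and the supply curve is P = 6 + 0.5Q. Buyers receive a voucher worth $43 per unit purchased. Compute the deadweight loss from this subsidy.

Pre-subsidy: 466/3 - (1/6)Q = 6 + 0.5Q gives Q* = 224 and P* = 118.
With the rebate, buyers effectively pay Pb = Ps − 43, where Ps is the price sellers receive.
On the curves, Pb = 466/3 - (1/6)Q and Ps = 6 + 0.5Q; the wedge Ps − Pb = 43 gives 6 + 0.5Q − (466/3 - (1/6)Q) = 43, so Q' = 288.5.
Then Pb = 466/3 − (1/6)·288.5 = 107.25 and Ps = 6 + 0.5·288.5 = 150.25.
The subsidy expands output by 288.5 − 224 = 64.5 past the efficient level; on those units the gap between marginal cost and willingness to pay runs from 0 up to 43.
DWL = ½ × 43 × 64.5 = 1386.75.

Deadweight loss = $1386.75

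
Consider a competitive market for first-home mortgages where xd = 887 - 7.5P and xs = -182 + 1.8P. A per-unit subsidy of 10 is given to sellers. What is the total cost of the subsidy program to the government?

Pre-subsidy: 887 - 7.5P = -182 + 1.8P gives P* = 10690/93, x* = 772/31.
With the subsidy, sellers receive Ps = Pb + 10 for each unit, where Pb is the price buyers pay.
Supply in terms of Pb becomes xs = -182 + 1.8(Pb + 10) = -164 + 1.8Pb. Setting this equal to demand: 887 - 7.5Pb = -164 + 1.8Pb, so Pb = 10510/93.
Sellers receive Ps = 10510/93 + 10 = 11440/93; x' = 887 − 7.5·(10510/93) = 1222/31.
Government outlay = subsidy × quantity = 10 × 1222/31 = 12220/31.

Government cost = 12220/31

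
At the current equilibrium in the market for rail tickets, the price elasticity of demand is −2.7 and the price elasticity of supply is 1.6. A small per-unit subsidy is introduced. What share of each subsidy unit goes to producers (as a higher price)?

For a small subsidy around the equilibrium, the benefit split depends on the relative slopes, which at a point are proportional to the elasticities.
Buyer share = εs/(εs + |εd|) = 1.6/(1.6 + 2.7) = 16/43; seller share = |εd|/(εs + |εd|) = 27/43.
So producers capture 27/43 of the subsidy.

Producer share = 27/43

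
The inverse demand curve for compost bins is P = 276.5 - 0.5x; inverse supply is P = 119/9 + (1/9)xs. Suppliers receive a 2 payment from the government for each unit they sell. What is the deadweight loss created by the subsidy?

Deadweight loss = 36/11

Pre-subsidy: 276.5 - 0.5x = 119/9 + (1/9)x gives x* = 4739/11 and P* = 672/11.
With the subsidy, sellers receive Ps = Pb + 2 for each unit, where Pb is the price buyers pay.
On the curves, Pb = 276.5 - 0.5x and Ps = 119/9 + (1/9)x; the wedge Ps − Pb = 2 gives 119/9 + (1/9)x − (276.5 - 0.5x) = 2, so x' = 4775/11.
Then Pb = 276.5 − 0.5·(4775/11) = 654/11 and Ps = 119/9 + (1/9)·(4775/11) = 676/11.
The subsidy expands output by 4775/11 − 4739/11 = 36/11 past the efficient level; on those units the gap between marginal cost and willingness to pay runs from 0 up to 2.
DWL = ½ × 2 × 36/11 = 36/11.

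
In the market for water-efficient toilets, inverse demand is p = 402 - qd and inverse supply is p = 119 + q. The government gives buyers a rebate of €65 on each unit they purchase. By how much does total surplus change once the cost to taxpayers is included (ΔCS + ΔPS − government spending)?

Net change in total surplus = -€1056.25

Pre-subsidy: 402 - q = 119 + q gives q* = 141.5 and p* = 260.5.
With the rebate, buyers effectively pay pb = ps − 65, where ps is the price sellers receive.
On the curves, pb = 402 - q and ps = 119 + q; the wedge ps − pb = 65 gives 119 + q − (402 - q) = 65, so q' = 174.
Then pb = 402 − 1·174 = 228 and ps = 119 + 1·174 = 293.
ΔCS = ½(141.5 + 174)(260.5 − 228) = 5126.875; ΔPS = ½(141.5 + 174)(293 − 260.5) = 5126.875.
Government spending = 65 × 174 = 11310.
Net change = 5126.875 + 5126.875 − 11310 = -1056.25. The loss equals the DWL triangle ½·65·32.5.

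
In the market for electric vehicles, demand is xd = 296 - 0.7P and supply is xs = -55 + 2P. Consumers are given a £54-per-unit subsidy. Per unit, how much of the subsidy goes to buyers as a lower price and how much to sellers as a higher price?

Buyers gain £40 per unit; sellers gain £14 per unit

Pre-subsidy: 296 - 0.7P = -55 + 2P gives P* = 130, x* = 205.
With the rebate, buyers effectively pay Pb = Ps − 54, where Ps is the price sellers receive.
Demand in terms of Ps becomes xd = 296 − 0.7(Ps − 54) = 333.8 - 0.7Ps. Setting this equal to supply: 333.8 - 0.7Ps = -55 + 2Ps, so Ps = 144.
Buyers pay Pb = 144 − 54 = 90; x' = -55 + 2·144 = 233.
Buyers' price falls by P* − Pb = 130 − 90 = 40; sellers' price rises by Ps − P* = 144 − 130 = 14.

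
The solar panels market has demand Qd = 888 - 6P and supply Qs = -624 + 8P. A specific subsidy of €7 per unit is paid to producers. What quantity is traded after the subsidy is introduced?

Pre-subsidy: 888 - 6P = -624 + 8P gives P* = 108, Q* = 240.
With the subsidy, sellers receive Ps = Pb + 7 for each unit, where Pb is the price buyers pay.
Supply in terms of Pb becomes Qs = -624 + 8(Pb + 7) = -568 + 8Pb. Setting this equal to demand: 888 - 6Pb = -568 + 8Pb, so Pb = 104.
Sellers receive Ps = 104 + 7 = 111; Q' = 888 − 6·104 = 264.

Q' = 264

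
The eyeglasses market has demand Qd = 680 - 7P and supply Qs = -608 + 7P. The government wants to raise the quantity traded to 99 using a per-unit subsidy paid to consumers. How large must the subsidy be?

At Q = 99, invert demand for the buyer price: Pb = (680 − 99)/7 = 83; invert supply for the seller price: Ps = (99 − (-608))/7 = 101.
The subsidy must fill the gap: s = Ps − Pb = 101 − 83 = 18.

Required subsidy s = 18 per unit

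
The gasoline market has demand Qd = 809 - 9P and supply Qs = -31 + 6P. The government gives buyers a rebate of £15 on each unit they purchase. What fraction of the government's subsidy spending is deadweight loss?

Pre-subsidy: 809 - 9P = -31 + 6P gives P* = 56, Q* = 305.
With the rebate, buyers effectively pay Pb = Ps − 15, where Ps is the price sellers receive.
Demand in terms of Ps becomes Qd = 809 − 9(Ps − 15) = 944 - 9Ps. Setting this equal to supply: 944 - 9Ps = -31 + 6Ps, so Ps = 65.
Buyers pay Pb = 65 − 15 = 50; Q' = -31 + 6·65 = 359.
ΔCS = ½(305 + 359)(56 − 50) = 1992; ΔPS = ½(305 + 359)(65 − 56) = 2988.
Government spending = 15 × 359 = 5385.
DWL = ½ × 15 × (359 − 305) = 405; fraction = 405 / 5385 = 27/359.

DWL / government spending = 27/359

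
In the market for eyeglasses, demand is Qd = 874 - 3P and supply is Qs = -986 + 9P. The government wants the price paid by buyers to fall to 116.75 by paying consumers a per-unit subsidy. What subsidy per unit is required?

At a buyer price of 116.75, quantity demanded is 874 − 3·116.75 = 523.75.
Sellers supply 523.75 only when they receive Ps with -986 + 9·Ps = 523.75, i.e. Ps = 167.75.
s = Ps − Pb = 167.75 − 116.75 = 51.

Required subsidy s = 51 per unit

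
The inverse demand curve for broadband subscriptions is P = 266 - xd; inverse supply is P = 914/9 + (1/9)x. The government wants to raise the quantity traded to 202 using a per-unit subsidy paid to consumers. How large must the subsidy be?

Required subsidy s = 60 per unit

At x = 202, from the demand curve buyers pay Pb = 266 − 1·202 = 64; from the supply curve sellers need Ps = 914/9 + (1/9)·202 = 124.
The subsidy must fill the gap: s = Ps − Pb = 124 − 64 = 60.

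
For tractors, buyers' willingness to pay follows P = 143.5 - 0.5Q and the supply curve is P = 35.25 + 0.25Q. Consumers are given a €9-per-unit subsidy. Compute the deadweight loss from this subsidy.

Pre-subsidy: 143.5 - 0.5Q = 35.25 + 0.25Q gives Q* = 433/3 and P* = 214/3.
With the rebate, buyers effectively pay Pb = Ps − 9, where Ps is the price sellers receive.
On the curves, Pb = 143.5 - 0.5Q and Ps = 35.25 + 0.25Q; the wedge Ps − Pb = 9 gives 35.25 + 0.25Q − (143.5 - 0.5Q) = 9, so Q' = 469/3.
Then Pb = 143.5 − 0.5·(469/3) = 196/3 and Ps = 35.25 + 0.25·(469/3) = 223/3.
The subsidy expands output by 469/3 − 433/3 = 12 past the efficient level; on those units the gap between marginal cost and willingness to pay runs from 0 up to 9.
DWL = ½ × 9 × 12 = 54.

Deadweight loss = €54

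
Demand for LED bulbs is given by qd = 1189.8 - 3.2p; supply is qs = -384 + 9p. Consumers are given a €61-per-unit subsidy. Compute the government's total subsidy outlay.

Pre-subsidy: 1189.8 - 3.2p = -384 + 9p gives p* = 129, q* = 777.
With the rebate, buyers effectively pay pb = ps − 61, where ps is the price sellers receive.
Demand in terms of ps becomes qd = 1189.8 − 3.2(ps − 61) = 1385 - 3.2ps. Setting this equal to supply: 1385 - 3.2ps = -384 + 9ps, so ps = 145.
Buyers pay pb = 145 − 61 = 84; q' = -384 + 9·145 = 921.
Government outlay = subsidy × quantity = 61 × 921 = 56181.

Government cost = €56181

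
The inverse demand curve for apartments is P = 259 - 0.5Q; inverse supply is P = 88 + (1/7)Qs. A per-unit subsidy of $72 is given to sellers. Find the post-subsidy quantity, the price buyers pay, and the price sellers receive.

Q' = 378; buyers pay $70; sellers receive $142

Pre-subsidy: 259 - 0.5Q = 88 + (1/7)Q gives Q* = 266 and P* = 126.
With the subsidy, sellers receive Ps = Pb + 72 for each unit, where Pb is the price buyers pay.
On the curves, Pb = 259 - 0.5Q and Ps = 88 + (1/7)Q; the wedge Ps − Pb = 72 gives 88 + (1/7)Q − (259 - 0.5Q) = 72, so Q' = 378.
Then Pb = 259 − 0.5·378 = 70 and Ps = 88 + (1/7)·378 = 142.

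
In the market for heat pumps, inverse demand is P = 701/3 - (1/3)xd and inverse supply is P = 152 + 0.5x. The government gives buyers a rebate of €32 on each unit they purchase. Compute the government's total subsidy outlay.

Pre-subsidy: 701/3 - (1/3)x = 152 + 0.5x gives x* = 98 and P* = 201.
With the rebate, buyers effectively pay Pb = Ps − 32, where Ps is the price sellers receive.
On the curves, Pb = 701/3 - (1/3)x and Ps = 152 + 0.5x; the wedge Ps − Pb = 32 gives 152 + 0.5x − (701/3 - (1/3)x) = 32, so x' = 136.4.
Then Pb = 701/3 − (1/3)·136.4 = 188.2 and Ps = 152 + 0.5·136.4 = 220.2.
Government outlay = subsidy × quantity = 32 × 136.4 = 4364.8.

Government cost = €4364.8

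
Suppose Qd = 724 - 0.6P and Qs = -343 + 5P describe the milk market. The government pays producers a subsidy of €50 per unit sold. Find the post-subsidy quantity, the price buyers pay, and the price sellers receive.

Pre-subsidy: 724 - 0.6P = -343 + 5P gives P* = 5335/28, Q* = 17071/28.
With the subsidy, sellers receive Ps = Pb + 50 for each unit, where Pb is the price buyers pay.
Supply in terms of Pb becomes Qs = -343 + 5(Pb + 50) = -93 + 5Pb. Setting this equal to demand: 724 - 0.6Pb = -93 + 5Pb, so Pb = 4085/28.
Sellers receive Ps = 4085/28 + 50 = 5485/28; Q' = 724 − 0.6·(4085/28) = 17821/28.

Q' = 17821/28; buyers pay 4085/28; sellers receive 5485/28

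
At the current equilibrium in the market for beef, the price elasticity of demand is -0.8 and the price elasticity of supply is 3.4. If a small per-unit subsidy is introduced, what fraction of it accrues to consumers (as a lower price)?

Consumer share = 17/21

For a small subsidy around the equilibrium, the benefit split depends on the relative slopes, which at a point are proportional to the elasticities.
Buyer share = εs/(εs + |εd|) = 3.4/(3.4 + 0.8) = 17/21; seller share = |εd|/(εs + |εd|) = 4/21.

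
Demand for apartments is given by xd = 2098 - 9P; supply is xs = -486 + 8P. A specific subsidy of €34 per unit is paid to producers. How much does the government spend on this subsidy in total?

Pre-subsidy: 2098 - 9P = -486 + 8P gives P* = 152, x* = 730.
With the subsidy, sellers receive Ps = Pb + 34 for each unit, where Pb is the price buyers pay.
Supply in terms of Pb becomes xs = -486 + 8(Pb + 34) = -214 + 8Pb. Setting this equal to demand: 2098 - 9Pb = -214 + 8Pb, so Pb = 136.
Sellers receive Ps = 136 + 34 = 170; x' = 2098 − 9·136 = 874.
Government outlay = subsidy × quantity = 34 × 874 = 29716.

Government cost = €29716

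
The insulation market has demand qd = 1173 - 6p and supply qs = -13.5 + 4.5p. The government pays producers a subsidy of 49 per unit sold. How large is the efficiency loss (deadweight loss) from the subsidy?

Deadweight loss = 3087

Pre-subsidy: 1173 - 6p = -13.5 + 4.5p gives p* = 113, q* = 495.
With the subsidy, sellers receive ps = pb + 49 for each unit, where pb is the price buyers pay.
Supply in terms of pb becomes qs = -13.5 + 4.5(pb + 49) = 207 + 4.5pb. Setting this equal to demand: 1173 - 6pb = 207 + 4.5pb, so pb = 92.
Sellers receive ps = 92 + 49 = 141; q' = 1173 − 6·92 = 621.
The subsidy expands output by 621 − 495 = 126 past the efficient level; on those units the gap between marginal cost and willingness to pay runs from 0 up to 49.
DWL = ½ × 49 × 126 = 3087.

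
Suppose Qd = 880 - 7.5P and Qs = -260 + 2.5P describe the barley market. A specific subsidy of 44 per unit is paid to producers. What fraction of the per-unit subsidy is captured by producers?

Pre-subsidy: 880 - 7.5P = -260 + 2.5P gives P* = 114, Q* = 25.
With the subsidy, sellers receive Ps = Pb + 44 for each unit, where Pb is the price buyers pay.
Supply in terms of Pb becomes Qs = -260 + 2.5(Pb + 44) = -150 + 2.5Pb. Setting this equal to demand: 880 - 7.5Pb = -150 + 2.5Pb, so Pb = 103.
Sellers receive Ps = 103 + 44 = 147; Q' = 880 − 7.5·103 = 107.5.
Buyers' price falls by P* − Pb = 114 − 103 = 11; sellers' price rises by Ps − P* = 147 − 114 = 33.
So producers capture 33/44 = 0.75 of each unit of subsidy.

Producer share = 0.75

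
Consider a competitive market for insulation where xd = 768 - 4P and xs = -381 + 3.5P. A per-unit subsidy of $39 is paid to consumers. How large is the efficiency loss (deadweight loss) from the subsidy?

Deadweight loss = $1419.6

Pre-subsidy: 768 - 4P = -381 + 3.5P gives P* = 153.2, x* = 155.2.
With the rebate, buyers effectively pay Pb = Ps − 39, where Ps is the price sellers receive.
Demand in terms of Ps becomes xd = 768 − 4(Ps − 39) = 924 - 4Ps. Setting this equal to supply: 924 - 4Ps = -381 + 3.5Ps, so Ps = 174.
Buyers pay Pb = 174 − 39 = 135; x' = -381 + 3.5·174 = 228.
The subsidy expands output by 228 − 155.2 = 72.8 past the efficient level; on those units the gap between marginal cost and willingness to pay runs from 0 up to 39.
DWL = ½ × 39 × 72.8 = 1419.6.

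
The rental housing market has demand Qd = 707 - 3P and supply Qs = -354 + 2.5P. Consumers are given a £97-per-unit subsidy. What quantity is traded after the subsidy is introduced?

Q' = 2866/11

Pre-subsidy: 707 - 3P = -354 + 2.5P gives P* = 2122/11, Q* = 1411/11.
With the rebate, buyers effectively pay Pb = Ps − 97, where Ps is the price sellers receive.
Demand in terms of Ps becomes Qd = 707 − 3(Ps − 97) = 998 - 3Ps. Setting this equal to supply: 998 - 3Ps = -354 + 2.5Ps, so Ps = 2704/11.
Buyers pay Pb = 2704/11 − 97 = 1637/11; Q' = -354 + 2.5·(2704/11) = 2866/11.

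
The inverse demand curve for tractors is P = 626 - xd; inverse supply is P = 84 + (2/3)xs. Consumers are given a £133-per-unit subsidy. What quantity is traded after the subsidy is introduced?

Pre-subsidy: 626 - x = 84 + (2/3)x gives x* = 325.2 and P* = 300.8.
With the rebate, buyers effectively pay Pb = Ps − 133, where Ps is the price sellers receive.
On the curves, Pb = 626 - x and Ps = 84 + (2/3)x; the wedge Ps − Pb = 133 gives 84 + (2/3)x − (626 - x) = 133, so x' = 405.
Then Pb = 626 − 1·405 = 221 and Ps = 84 + (2/3)·405 = 354.

x' = 405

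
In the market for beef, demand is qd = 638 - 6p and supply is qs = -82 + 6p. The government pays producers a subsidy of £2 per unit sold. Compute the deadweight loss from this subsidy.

Pre-subsidy: 638 - 6p = -82 + 6p gives p* = 60, q* = 278.
With the subsidy, sellers receive ps = pb + 2 for each unit, where pb is the price buyers pay.
Supply in terms of pb becomes qs = -82 + 6(pb + 2) = -70 + 6pb. Setting this equal to demand: 638 - 6pb = -70 + 6pb, so pb = 59.
Sellers receive ps = 59 + 2 = 61; q' = 638 − 6·59 = 284.
The subsidy expands output by 284 − 278 = 6 past the efficient level; on those units the gap between marginal cost and willingness to pay runs from 0 up to 2.
DWL = ½ × 2 × 6 = 6.

Deadweight loss = £6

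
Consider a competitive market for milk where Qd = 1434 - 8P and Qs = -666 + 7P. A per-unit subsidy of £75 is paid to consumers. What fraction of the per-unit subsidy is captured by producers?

Producer share = 8/15

Pre-subsidy: 1434 - 8P = -666 + 7P gives P* = 140, Q* = 314.
With the rebate, buyers effectively pay Pb = Ps − 75, where Ps is the price sellers receive.
Demand in terms of Ps becomes Qd = 1434 − 8(Ps − 75) = 2034 - 8Ps. Setting this equal to supply: 2034 - 8Ps = -666 + 7Ps, so Ps = 180.
Buyers pay Pb = 180 − 75 = 105; Q' = -666 + 7·180 = 594.
Buyers' price falls by P* − Pb = 140 − 105 = 35; sellers' price rises by Ps − P* = 180 − 140 = 40.
So producers capture 40/75 = 8/15 of each unit of subsidy.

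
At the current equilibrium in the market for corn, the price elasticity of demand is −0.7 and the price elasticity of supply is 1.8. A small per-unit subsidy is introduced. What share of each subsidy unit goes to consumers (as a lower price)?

For a small subsidy around the equilibrium, the benefit split depends on the relative slopes, which at a point are proportional to the elasticities.
Buyer share = εs/(εs + |εd|) = 1.8/(1.8 + 0.7) = 0.72; seller share = |εd|/(εs + |εd|) = 0.28.

Consumer share = 0.72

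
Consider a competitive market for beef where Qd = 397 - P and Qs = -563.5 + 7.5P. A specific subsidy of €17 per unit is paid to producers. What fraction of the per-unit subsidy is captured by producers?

Producer share = 2/17

Pre-subsidy: 397 - P = -563.5 + 7.5P gives P* = 113, Q* = 284.
With the subsidy, sellers receive Ps = Pb + 17 for each unit, where Pb is the price buyers pay.
Supply in terms of Pb becomes Qs = -563.5 + 7.5(Pb + 17) = -436 + 7.5Pb. Setting this equal to demand: 397 - Pb = -436 + 7.5Pb, so Pb = 98.
Sellers receive Ps = 98 + 17 = 115; Q' = 397 − 1·98 = 299.
Buyers' price falls by P* − Pb = 113 − 98 = 15; sellers' price rises by Ps − P* = 115 − 113 = 2.
So producers capture 2/17 = 2/17 of each unit of subsidy.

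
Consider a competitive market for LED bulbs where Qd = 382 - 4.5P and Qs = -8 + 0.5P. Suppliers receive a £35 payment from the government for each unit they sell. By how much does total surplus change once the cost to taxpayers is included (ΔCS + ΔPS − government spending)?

Pre-subsidy: 382 - 4.5P = -8 + 0.5P gives P* = 78, Q* = 31.
With the subsidy, sellers receive Ps = Pb + 35 for each unit, where Pb is the price buyers pay.
Supply in terms of Pb becomes Qs = -8 + 0.5(Pb + 35) = 9.5 + 0.5Pb. Setting this equal to demand: 382 - 4.5Pb = 9.5 + 0.5Pb, so Pb = 74.5.
Sellers receive Ps = 74.5 + 35 = 109.5; Q' = 382 − 4.5·74.5 = 46.75.
ΔCS = ½(31 + 46.75)(78 − 74.5) = 136.0625; ΔPS = ½(31 + 46.75)(109.5 − 78) = 1224.5625.
Government spending = 35 × 46.75 = 1636.25.
Net change = 136.0625 + 1224.5625 − 1636.25 = -275.625. The loss equals the DWL triangle ½·35·15.75.

Net change in total surplus = -£275.625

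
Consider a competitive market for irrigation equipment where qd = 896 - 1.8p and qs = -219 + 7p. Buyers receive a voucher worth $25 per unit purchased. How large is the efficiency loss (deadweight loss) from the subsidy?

Deadweight loss = 39375/88

Pre-subsidy: 896 - 1.8p = -219 + 7p gives p* = 5575/44, q* = 29389/44.
With the rebate, buyers effectively pay pb = ps − 25, where ps is the price sellers receive.
Demand in terms of ps becomes qd = 896 − 1.8(ps − 25) = 941 - 1.8ps. Setting this equal to supply: 941 - 1.8ps = -219 + 7ps, so ps = 1450/11.
Buyers pay pb = 1450/11 − 25 = 1175/11; q' = -219 + 7·(1450/11) = 7741/11.
The subsidy expands output by 7741/11 − 29389/44 = 1575/44 past the efficient level; on those units the gap between marginal cost and willingness to pay runs from 0 up to 25.
DWL = ½ × 25 × 1575/44 = 39375/88.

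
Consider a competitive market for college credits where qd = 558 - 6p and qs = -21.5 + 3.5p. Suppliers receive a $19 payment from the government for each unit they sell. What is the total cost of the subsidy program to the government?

Pre-subsidy: 558 - 6p = -21.5 + 3.5p gives p* = 61, q* = 192.
With the subsidy, sellers receive ps = pb + 19 for each unit, where pb is the price buyers pay.
Supply in terms of pb becomes qs = -21.5 + 3.5(pb + 19) = 45 + 3.5pb. Setting this equal to demand: 558 - 6pb = 45 + 3.5pb, so pb = 54.
Sellers receive ps = 54 + 19 = 73; q' = 558 − 6·54 = 234.
Government outlay = subsidy × quantity = 19 × 234 = 4446.

Government cost = $4446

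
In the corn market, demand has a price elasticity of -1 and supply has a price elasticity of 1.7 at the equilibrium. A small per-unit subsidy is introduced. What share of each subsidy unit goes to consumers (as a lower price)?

Consumer share = 17/27

For a small subsidy around the equilibrium, the benefit split depends on the relative slopes, which at a point are proportional to the elasticities.
Buyer share = εs/(εs + |εd|) = 1.7/(1.7 + 1) = 17/27; seller share = |εd|/(εs + |εd|) = 10/27.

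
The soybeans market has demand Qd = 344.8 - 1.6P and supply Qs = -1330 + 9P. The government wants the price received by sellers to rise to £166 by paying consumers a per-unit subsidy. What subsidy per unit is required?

Required subsidy s = £53 per unit

At a seller price of 166, quantity supplied is -1330 + 9·166 = 164.
Buyers absorb 164 only when they pay Pb with 344.8 − 1.6·Pb = 164, i.e. Pb = 113.
s = Ps − Pb = 166 − 113 = 53.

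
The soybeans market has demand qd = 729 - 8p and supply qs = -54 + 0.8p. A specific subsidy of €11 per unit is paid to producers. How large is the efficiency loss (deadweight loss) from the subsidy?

Pre-subsidy: 729 - 8p = -54 + 0.8p gives p* = 3915/44, q* = 189/11.
With the subsidy, sellers receive ps = pb + 11 for each unit, where pb is the price buyers pay.
Supply in terms of pb becomes qs = -54 + 0.8(pb + 11) = -45.2 + 0.8pb. Setting this equal to demand: 729 - 8pb = -45.2 + 0.8pb, so pb = 3871/44.
Sellers receive ps = 3871/44 + 11 = 4355/44; q' = 729 − 8·(3871/44) = 277/11.
The subsidy expands output by 277/11 − 189/11 = 8 past the efficient level; on those units the gap between marginal cost and willingness to pay runs from 0 up to 11.
DWL = ½ × 11 × 8 = 44.

Deadweight loss = €44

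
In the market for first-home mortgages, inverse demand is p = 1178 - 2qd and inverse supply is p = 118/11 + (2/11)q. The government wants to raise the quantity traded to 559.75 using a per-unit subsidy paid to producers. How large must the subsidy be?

Required subsidy s = 54 per unit

At q = 559.75, from the demand curve buyers pay pb = 1178 − 2·559.75 = 58.5; from the supply curve sellers need ps = 118/11 + (2/11)·559.75 = 112.5.
The subsidy must fill the gap: s = ps − pb = 112.5 − 58.5 = 54.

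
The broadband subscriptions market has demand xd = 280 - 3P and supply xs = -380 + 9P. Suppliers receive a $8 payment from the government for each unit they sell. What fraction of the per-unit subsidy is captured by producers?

Producer share = 0.25

Pre-subsidy: 280 - 3P = -380 + 9P gives P* = 55, x* = 115.
With the subsidy, sellers receive Ps = Pb + 8 for each unit, where Pb is the price buyers pay.
Supply in terms of Pb becomes xs = -380 + 9(Pb + 8) = -308 + 9Pb. Setting this equal to demand: 280 - 3Pb = -308 + 9Pb, so Pb = 49.
Sellers receive Ps = 49 + 8 = 57; x' = 280 − 3·49 = 133.
Buyers' price falls by P* − Pb = 55 − 49 = 6; sellers' price rises by Ps − P* = 57 − 55 = 2.
So producers capture 2/8 = 0.25 of each unit of subsidy.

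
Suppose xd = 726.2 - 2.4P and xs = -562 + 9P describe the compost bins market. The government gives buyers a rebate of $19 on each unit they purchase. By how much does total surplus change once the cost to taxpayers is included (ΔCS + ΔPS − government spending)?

Pre-subsidy: 726.2 - 2.4P = -562 + 9P gives P* = 113, x* = 455.
With the rebate, buyers effectively pay Pb = Ps − 19, where Ps is the price sellers receive.
Demand in terms of Ps becomes xd = 726.2 − 2.4(Ps − 19) = 771.8 - 2.4Ps. Setting this equal to supply: 771.8 - 2.4Ps = -562 + 9Ps, so Ps = 117.
Buyers pay Pb = 117 − 19 = 98; x' = -562 + 9·117 = 491.
ΔCS = ½(455 + 491)(113 − 98) = 7095; ΔPS = ½(455 + 491)(117 − 113) = 1892.
Government spending = 19 × 491 = 9329.
Net change = 7095 + 1892 − 9329 = -342. The loss equals the DWL triangle ½·19·36.

Net change in total surplus = -$342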